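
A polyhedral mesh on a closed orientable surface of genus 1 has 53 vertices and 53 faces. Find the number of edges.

106

For a closed orientable surface of genus 1, χ = 2 − 2·1 = 0.
E = V + F − (0) = 53 + 53 − (0) = 106.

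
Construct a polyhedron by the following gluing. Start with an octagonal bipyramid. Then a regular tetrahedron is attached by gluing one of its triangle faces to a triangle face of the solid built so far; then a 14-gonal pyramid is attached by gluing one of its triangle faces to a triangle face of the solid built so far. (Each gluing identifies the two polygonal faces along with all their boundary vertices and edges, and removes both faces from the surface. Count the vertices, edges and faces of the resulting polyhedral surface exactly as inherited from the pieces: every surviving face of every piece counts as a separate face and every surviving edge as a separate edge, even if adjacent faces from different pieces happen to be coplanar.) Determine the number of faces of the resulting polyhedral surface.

An octagonal bipyramid: V=10, E=24, F=16.
Attach a regular tetrahedron (V=4, E=6, F=4) along a 3-gon: merge 3 vertices and 3 edges, delete both glued faces → V=11, E=27, F=18.
Attach a 14-gonal pyramid (V=15, E=28, F=15) along a 3-gon: merge 3 vertices and 3 edges, delete both glued faces → V=23, E=52, F=31.
Check: V − E + F = 23 − 52 + 31 = 2.

31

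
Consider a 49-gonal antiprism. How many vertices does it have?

98

An antiprism on an n-gon has two n-gon caps and 2n triangles: V = 2·49 = 98, E = 4·49 = 196, F = 2·49 + 2 = 100.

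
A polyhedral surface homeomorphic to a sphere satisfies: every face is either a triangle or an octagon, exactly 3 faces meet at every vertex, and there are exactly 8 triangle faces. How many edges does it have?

Let x be the number of octagons; then F = 8 + x.
Edge–face incidences: 2E = 3·8 + 8·x = 24 + 8x.
Every vertex has degree 3, so 3V = 2E.
Euler: V − E + F = 2 ⇒ (2E)/3 − E + (8 + x) = 2.
Multiply by 6: 2·(2E) − 3·(2E) + 6·(8 + x) = 12, i.e. 48 + 6x − (24 + 8x) = 12.
Collecting terms: −2x + 24 = 12, so −2x = −12, so x = 6.
Then 2E = 24 + 8·6 = 72, so E = 36, V = 2E/3 = 24, F = 8 + 6 = 14.

36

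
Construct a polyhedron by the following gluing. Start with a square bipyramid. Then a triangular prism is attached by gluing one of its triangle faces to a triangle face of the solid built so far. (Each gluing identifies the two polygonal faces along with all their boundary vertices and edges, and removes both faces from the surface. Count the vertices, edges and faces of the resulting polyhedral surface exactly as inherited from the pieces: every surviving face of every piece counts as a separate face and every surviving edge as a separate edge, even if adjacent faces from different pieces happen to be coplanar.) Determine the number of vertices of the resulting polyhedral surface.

9

A square bipyramid: V=6, E=12, F=8.
Attach a triangular prism (V=6, E=9, F=5) along a 3-gon: merge 3 vertices and 3 edges, delete both glued faces → V=9, E=18, F=11.
Check: V − E + F = 9 − 18 + 11 = 2.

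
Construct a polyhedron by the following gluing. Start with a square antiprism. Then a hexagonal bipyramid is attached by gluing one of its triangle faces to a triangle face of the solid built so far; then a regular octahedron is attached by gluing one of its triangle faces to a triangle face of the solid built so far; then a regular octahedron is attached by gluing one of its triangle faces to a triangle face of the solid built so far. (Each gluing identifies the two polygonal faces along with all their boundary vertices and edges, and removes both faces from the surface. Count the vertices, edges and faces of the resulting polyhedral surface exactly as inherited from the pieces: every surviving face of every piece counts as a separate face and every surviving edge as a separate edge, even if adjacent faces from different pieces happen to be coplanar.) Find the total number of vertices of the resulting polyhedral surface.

19

A square antiprism: V=8, E=16, F=10.
Attach a hexagonal bipyramid (V=8, E=18, F=12) along a 3-gon: merge 3 vertices and 3 edges, delete both glued faces → V=13, E=31, F=20.
Attach a regular octahedron (V=6, E=12, F=8) along a 3-gon: merge 3 vertices and 3 edges, delete both glued faces → V=16, E=40, F=26.
Attach a regular octahedron (V=6, E=12, F=8) along a 3-gon: merge 3 vertices and 3 edges, delete both glued faces → V=19, E=49, F=32.
Check: V − E + F = 19 − 49 + 32 = 2.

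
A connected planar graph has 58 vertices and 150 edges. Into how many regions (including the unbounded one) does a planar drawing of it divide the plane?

94

Euler's formula for a connected plane graph: V − E + F = 2, so F = 2 − 58 + 150 = 94.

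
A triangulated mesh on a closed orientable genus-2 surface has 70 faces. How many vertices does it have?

33

χ = 2 − 2·2 = -2, and every face is a triangle so 3F = 2E.
E = 3·70/2 = 105. Then V = -2 + E − F = -2 + 105 − 70 = 33.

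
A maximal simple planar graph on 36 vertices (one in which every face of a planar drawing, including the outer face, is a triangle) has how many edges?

In a plane triangulation 3F = 2E and V − E + F = 2, so E = 3V − 6 = 3·36 − 6 = 102.

102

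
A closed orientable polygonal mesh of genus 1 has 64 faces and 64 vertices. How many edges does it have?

For a closed orientable surface of genus 1, χ = 2 − 2·1 = 0.
E = V + F − (0) = 64 + 64 − (0) = 128.

128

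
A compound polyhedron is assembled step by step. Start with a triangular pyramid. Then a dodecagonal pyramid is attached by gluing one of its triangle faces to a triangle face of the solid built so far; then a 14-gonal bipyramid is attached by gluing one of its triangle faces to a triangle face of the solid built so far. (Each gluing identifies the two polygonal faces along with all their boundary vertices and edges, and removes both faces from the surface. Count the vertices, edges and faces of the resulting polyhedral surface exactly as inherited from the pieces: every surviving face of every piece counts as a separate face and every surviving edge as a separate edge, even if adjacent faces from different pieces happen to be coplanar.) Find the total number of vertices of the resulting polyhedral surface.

A triangular pyramid: V=4, E=6, F=4.
Attach a dodecagonal pyramid (V=13, E=24, F=13) along a 3-gon: merge 3 vertices and 3 edges, delete both glued faces → V=14, E=27, F=15.
Attach a 14-gonal bipyramid (V=16, E=42, F=28) along a 3-gon: merge 3 vertices and 3 edges, delete both glued faces → V=27, E=66, F=41.
Check: V − E + F = 27 − 66 + 41 = 2.

27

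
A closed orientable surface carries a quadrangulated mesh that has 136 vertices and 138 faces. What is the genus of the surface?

Every face is a square, so 2E = 4·138 = 552, giving E = 276.
χ = V − E + F = 136 − 276 + 138 = -2.
For a closed orientable surface χ = 2 − 2g, so g = (2 − (-2))/2 = 2.

2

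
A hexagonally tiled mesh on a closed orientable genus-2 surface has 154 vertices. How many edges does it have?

χ = 2 − 2·2 = -2, and every face is a hexagon so 6F = 2E.
V − E + F = -2 with E = 6F/2 gives 154 − (6/2 − 1)·F = -2, so F = 78 and E = 234.

234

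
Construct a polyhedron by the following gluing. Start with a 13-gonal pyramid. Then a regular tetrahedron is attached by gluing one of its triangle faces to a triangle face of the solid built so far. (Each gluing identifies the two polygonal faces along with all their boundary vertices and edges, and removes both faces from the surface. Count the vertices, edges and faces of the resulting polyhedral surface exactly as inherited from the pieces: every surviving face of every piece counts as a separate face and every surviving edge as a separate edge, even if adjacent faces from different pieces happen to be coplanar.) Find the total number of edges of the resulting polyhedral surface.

29

A 13-gonal pyramid: V=14, E=26, F=14.
Attach a regular tetrahedron (V=4, E=6, F=4) along a 3-gon: merge 3 vertices and 3 edges, delete both glued faces → V=15, E=29, F=16.
Check: V − E + F = 15 − 29 + 16 = 2.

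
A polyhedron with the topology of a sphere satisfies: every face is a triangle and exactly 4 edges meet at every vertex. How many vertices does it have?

Each face has 3 edges and each edge borders two faces, so 2E = 3F.
Each vertex has degree 4, so 4V = 2E and hence V = 3F/4.
Euler: V − E + F = 2 ⇒ (3F/4) − (3F/2) + F = 2.
Multiply by 8: (6 − 12 + 8)F = 16, i.e. 2F = 16.
So F = 8, E = 3·8/2 = 12, V = 3·8/4 = 6.

6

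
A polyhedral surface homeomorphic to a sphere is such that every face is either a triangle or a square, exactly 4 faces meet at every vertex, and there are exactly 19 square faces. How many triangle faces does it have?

Let x be the number of triangles; then F = 19 + x.
Edge–face incidences: 2E = 4·19 + 3·x = 76 + 3x.
Every vertex has degree 4, so 4V = 2E.
Euler: V − E + F = 2 ⇒ (2E)/4 − E + (19 + x) = 2.
Multiply by 8: 2·(2E) − 4·(2E) + 8·(19 + x) = 16, i.e. 152 + 8x − 2·(76 + 3x) = 16.
Collecting terms: 2x = 16, so x = 8.
Then 2E = 76 + 3·8 = 100, so E = 50, V = 2E/4 = 25, F = 19 + 8 = 27.

8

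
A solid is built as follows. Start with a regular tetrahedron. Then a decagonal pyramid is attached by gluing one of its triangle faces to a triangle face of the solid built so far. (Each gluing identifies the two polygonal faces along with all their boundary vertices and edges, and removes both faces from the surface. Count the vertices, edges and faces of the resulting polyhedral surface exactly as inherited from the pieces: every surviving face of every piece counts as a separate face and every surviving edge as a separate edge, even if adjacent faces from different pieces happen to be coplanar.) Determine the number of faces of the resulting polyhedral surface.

A regular tetrahedron: V=4, E=6, F=4.
Attach a decagonal pyramid (V=11, E=20, F=11) along a 3-gon: merge 3 vertices and 3 edges, delete both glued faces → V=12, E=23, F=13.
Check: V − E + F = 12 − 23 + 13 = 2.

13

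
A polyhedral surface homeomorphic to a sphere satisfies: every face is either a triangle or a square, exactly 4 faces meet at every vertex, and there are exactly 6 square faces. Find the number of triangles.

8

Let x be the number of triangles; then F = 6 + x.
Edge–face incidences: 2E = 4·6 + 3·x = 24 + 3x.
Every vertex has degree 4, so 4V = 2E.
Euler: V − E + F = 2 ⇒ (2E)/4 − E + (6 + x) = 2.
Multiply by 8: 2·(2E) − 4·(2E) + 8·(6 + x) = 16, i.e. 48 + 8x − 2·(24 + 3x) = 16.
Collecting terms: 2x = 16, so x = 8.
Then 2E = 24 + 3·8 = 48, so E = 24, V = 2E/4 = 12, F = 6 + 8 = 14.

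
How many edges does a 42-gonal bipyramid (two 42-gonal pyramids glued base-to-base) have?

126

A bipyramid over an n-gon has 2n triangular faces and n + 2 vertices: V = 42 + 2 = 44, E = 3·42 = 126, F = 2·42 = 84.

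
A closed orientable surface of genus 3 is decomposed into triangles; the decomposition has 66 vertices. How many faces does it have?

χ = 2 − 2·3 = -4, and every face is a triangle so 3F = 2E.
V − E + F = -4 with E = 3F/2 gives 66 − (3/2 − 1)·F = -4, so F = 140 and E = 210.

140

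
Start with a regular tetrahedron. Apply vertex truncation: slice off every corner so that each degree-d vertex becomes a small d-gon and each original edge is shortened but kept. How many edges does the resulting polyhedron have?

18

The base solid has V = 4, E = 6, F = 4.
Truncation replaces each original edge-end by a new vertex, so V′ = 2E = 12.
Each original edge survives, and each old vertex of degree d contributes d new edges; summing degrees gives Σd = 2E, so E′ = E + 2E = 3E = 18.
Each original face survives and each original vertex becomes one new face: F′ = F + V = 8.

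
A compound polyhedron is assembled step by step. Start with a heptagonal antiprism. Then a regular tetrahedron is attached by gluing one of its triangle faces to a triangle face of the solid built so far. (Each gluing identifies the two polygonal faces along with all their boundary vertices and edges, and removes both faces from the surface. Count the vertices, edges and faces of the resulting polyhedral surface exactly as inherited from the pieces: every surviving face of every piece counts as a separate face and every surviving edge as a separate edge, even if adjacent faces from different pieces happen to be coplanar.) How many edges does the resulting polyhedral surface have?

31

A heptagonal antiprism: V=14, E=28, F=16.
Attach a regular tetrahedron (V=4, E=6, F=4) along a 3-gon: merge 3 vertices and 3 edges, delete both glued faces → V=15, E=31, F=18.
Check: V − E + F = 15 − 31 + 18 = 2.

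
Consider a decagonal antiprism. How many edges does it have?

40

An antiprism on an n-gon has two n-gon caps and 2n triangles: V = 2·10 = 20, E = 4·10 = 40, F = 2·10 + 2 = 22.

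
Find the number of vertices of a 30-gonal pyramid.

31

A pyramid on an n-gon base has one n-gon and n triangles: V = 30 + 1 = 31, E = 2·30 = 60, F = 30 + 1 = 31.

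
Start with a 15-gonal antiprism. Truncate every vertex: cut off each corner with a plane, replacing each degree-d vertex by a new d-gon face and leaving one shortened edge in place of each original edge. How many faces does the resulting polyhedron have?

The base solid has V = 30, E = 60, F = 32.
Truncation replaces each original edge-end by a new vertex, so V′ = 2E = 120.
Each original edge survives, and each old vertex of degree d contributes d new edges; summing degrees gives Σd = 2E, so E′ = E + 2E = 3E = 180.
Each original face survives and each original vertex becomes one new face: F′ = F + V = 62.

62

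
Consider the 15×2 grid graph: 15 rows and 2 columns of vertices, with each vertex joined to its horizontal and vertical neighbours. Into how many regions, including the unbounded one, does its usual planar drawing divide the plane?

The grid has V = 15·2 = 30 vertices and E = 15·1 + 2·14 = 43 edges.
F = 2 − V + E = 2 − 30 + 43 = 15.

15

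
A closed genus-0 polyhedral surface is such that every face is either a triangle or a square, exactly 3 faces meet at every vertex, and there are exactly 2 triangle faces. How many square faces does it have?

Let x be the number of squares; then F = 2 + x.
Edge–face incidences: 2E = 3·2 + 4·x = 6 + 4x.
Every vertex has degree 3, so 3V = 2E.
Euler: V − E + F = 2 ⇒ (2E)/3 − E + (2 + x) = 2.
Multiply by 6: 2·(2E) − 3·(2E) + 6·(2 + x) = 12, i.e. 12 + 6x − (6 + 4x) = 12.
Collecting terms: 2x + 6 = 12, so 2x = 6, so x = 3.
Then 2E = 6 + 4·3 = 18, so E = 9, V = 2E/3 = 6, F = 2 + 3 = 5.

3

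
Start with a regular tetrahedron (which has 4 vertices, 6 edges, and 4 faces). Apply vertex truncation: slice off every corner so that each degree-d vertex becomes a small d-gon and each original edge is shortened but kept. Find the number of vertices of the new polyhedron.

12

Truncation replaces each original edge-end by a new vertex, so V′ = 2E = 12.
Each original edge survives, and each old vertex of degree d contributes d new edges; summing degrees gives Σd = 2E, so E′ = E + 2E = 3E = 18.
Each original face survives and each original vertex becomes one new face: F′ = F + V = 8.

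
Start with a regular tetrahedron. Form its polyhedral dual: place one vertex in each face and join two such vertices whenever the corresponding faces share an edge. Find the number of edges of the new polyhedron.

The base solid has V = 4, E = 6, F = 4.
The dual swaps V and F and preserves E: V′ = F = 4, E′ = E = 6, F′ = V = 4.

6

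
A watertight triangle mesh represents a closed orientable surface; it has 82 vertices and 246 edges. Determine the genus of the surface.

1

Every face is a triangle and each edge borders two faces, so 3F = 2·246, giving F = 164.
χ = V − E + F = 82 − 246 + 164 = 0.
For a closed orientable surface χ = 2 − 2g, so g = (2 − (0))/2 = 1.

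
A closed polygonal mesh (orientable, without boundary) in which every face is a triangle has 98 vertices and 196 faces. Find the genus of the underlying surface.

Every face is a triangle, so 2E = 3·196 = 588, giving E = 294.
χ = V − E + F = 98 − 294 + 196 = 0.
For a closed orientable surface χ = 2 − 2g, so g = (2 − (0))/2 = 1.

1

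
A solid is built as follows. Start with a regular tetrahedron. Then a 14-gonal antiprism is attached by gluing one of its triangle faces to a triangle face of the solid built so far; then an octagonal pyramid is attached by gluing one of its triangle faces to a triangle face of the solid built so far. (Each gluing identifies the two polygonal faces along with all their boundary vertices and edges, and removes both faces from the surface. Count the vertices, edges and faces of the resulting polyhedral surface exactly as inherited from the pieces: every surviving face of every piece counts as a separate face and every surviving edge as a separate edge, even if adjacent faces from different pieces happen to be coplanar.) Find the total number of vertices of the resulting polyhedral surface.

35

A regular tetrahedron: V=4, E=6, F=4.
Attach a 14-gonal antiprism (V=28, E=56, F=30) along a 3-gon: merge 3 vertices and 3 edges, delete both glued faces → V=29, E=59, F=32.
Attach an octagonal pyramid (V=9, E=16, F=9) along a 3-gon: merge 3 vertices and 3 edges, delete both glued faces → V=35, E=72, F=39.
Check: V − E + F = 35 − 72 + 39 = 2.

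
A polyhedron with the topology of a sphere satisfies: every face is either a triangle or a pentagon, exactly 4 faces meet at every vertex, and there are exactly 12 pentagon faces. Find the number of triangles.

Let x be the number of triangles; then F = 12 + x.
Edge–face incidences: 2E = 5·12 + 3·x = 60 + 3x.
Every vertex has degree 4, so 4V = 2E.
Euler: V − E + F = 2 ⇒ (2E)/4 − E + (12 + x) = 2.
Multiply by 8: 2·(2E) − 4·(2E) + 8·(12 + x) = 16, i.e. 96 + 8x − 2·(60 + 3x) = 16.
Collecting terms: 2x − 24 = 16, so 2x = 40, so x = 20.
Then 2E = 60 + 3·20 = 120, so E = 60, V = 2E/4 = 30, F = 12 + 20 = 32.

20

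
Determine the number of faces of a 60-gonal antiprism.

An antiprism on an n-gon has two n-gon caps and 2n triangles: V = 2·60 = 120, E = 4·60 = 240, F = 2·60 + 2 = 122.

122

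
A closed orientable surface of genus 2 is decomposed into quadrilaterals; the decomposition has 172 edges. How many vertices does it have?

χ = 2 − 2·2 = -2, and every face is a square so 4F = 2E.
F = 2E/4 = 86. Then V = -2 + E − F = -2 + 172 − 86 = 84.

84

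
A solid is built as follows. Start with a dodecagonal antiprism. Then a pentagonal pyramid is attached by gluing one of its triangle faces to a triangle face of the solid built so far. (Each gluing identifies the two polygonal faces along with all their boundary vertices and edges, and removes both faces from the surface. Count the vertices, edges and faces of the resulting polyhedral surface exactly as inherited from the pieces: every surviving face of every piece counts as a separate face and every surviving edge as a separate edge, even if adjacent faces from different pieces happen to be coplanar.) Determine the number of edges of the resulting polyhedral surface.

55

A dodecagonal antiprism: V=24, E=48, F=26.
Attach a pentagonal pyramid (V=6, E=10, F=6) along a 3-gon: merge 3 vertices and 3 edges, delete both glued faces → V=27, E=55, F=30.
Check: V − E + F = 27 − 55 + 30 = 2.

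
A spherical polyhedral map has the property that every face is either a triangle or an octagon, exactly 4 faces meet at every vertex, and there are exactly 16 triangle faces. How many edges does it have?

32

Let x be the number of octagons; then F = 16 + x.
Edge–face incidences: 2E = 3·16 + 8·x = 48 + 8x.
Every vertex has degree 4, so 4V = 2E.
Euler: V − E + F = 2 ⇒ (2E)/4 − E + (16 + x) = 2.
Multiply by 8: 2·(2E) − 4·(2E) + 8·(16 + x) = 16, i.e. 128 + 8x − 2·(48 + 8x) = 16.
Collecting terms: −8x + 32 = 16, so −8x = −16, so x = 2.
Then 2E = 48 + 8·2 = 64, so E = 32, V = 2E/4 = 16, F = 16 + 2 = 18.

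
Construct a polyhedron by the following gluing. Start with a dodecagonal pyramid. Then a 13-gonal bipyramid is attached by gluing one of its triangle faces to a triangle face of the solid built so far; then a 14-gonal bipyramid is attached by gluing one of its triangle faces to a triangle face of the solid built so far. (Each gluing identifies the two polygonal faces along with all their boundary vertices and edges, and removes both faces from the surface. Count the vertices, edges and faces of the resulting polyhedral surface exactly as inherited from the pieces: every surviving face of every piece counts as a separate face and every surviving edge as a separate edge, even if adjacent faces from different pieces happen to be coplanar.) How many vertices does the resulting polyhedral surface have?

38

A dodecagonal pyramid: V=13, E=24, F=13.
Attach a 13-gonal bipyramid (V=15, E=39, F=26) along a 3-gon: merge 3 vertices and 3 edges, delete both glued faces → V=25, E=60, F=37.
Attach a 14-gonal bipyramid (V=16, E=42, F=28) along a 3-gon: merge 3 vertices and 3 edges, delete both glued faces → V=38, E=99, F=63.
Check: V − E + F = 38 − 99 + 63 = 2.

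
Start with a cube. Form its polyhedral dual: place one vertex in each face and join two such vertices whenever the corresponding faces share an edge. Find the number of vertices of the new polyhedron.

6

The base solid has V = 8, E = 12, F = 6.
The dual swaps V and F and preserves E: V′ = F = 6, E′ = E = 12, F′ = V = 8.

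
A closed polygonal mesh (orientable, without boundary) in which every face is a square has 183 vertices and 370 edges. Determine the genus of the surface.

2

Every face is a square and each edge borders two faces, so 4F = 2·370, giving F = 185.
χ = V − E + F = 183 − 370 + 185 = -2.
For a closed orientable surface χ = 2 − 2g, so g = (2 − (-2))/2 = 2.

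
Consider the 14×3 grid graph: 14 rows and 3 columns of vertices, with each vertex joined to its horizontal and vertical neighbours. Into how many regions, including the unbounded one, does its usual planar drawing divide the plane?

27

The grid has V = 14·3 = 42 vertices and E = 14·2 + 3·13 = 67 edges.
F = 2 − V + E = 2 − 42 + 67 = 27.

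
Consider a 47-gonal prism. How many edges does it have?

141

A prism on an n-gon has two n-gon bases and n rectangular sides: V = 2·47 = 94, E = 3·47 = 141, F = 47 + 2 = 49.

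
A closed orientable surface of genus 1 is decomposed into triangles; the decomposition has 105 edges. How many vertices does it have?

35

χ = 2 − 2·1 = 0, and every face is a triangle so 3F = 2E.
F = 2E/3 = 70. Then V = 0 + E − F = 0 + 105 − 70 = 35.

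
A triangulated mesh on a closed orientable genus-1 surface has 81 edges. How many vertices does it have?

χ = 2 − 2·1 = 0, and every face is a triangle so 3F = 2E.
F = 2E/3 = 54. Then V = 0 + E − F = 0 + 81 − 54 = 27.

27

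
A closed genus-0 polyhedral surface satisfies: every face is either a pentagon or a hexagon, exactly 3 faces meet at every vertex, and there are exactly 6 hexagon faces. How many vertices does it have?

32

Let x be the number of pentagons; then F = 6 + x.
Edge–face incidences: 2E = 6·6 + 5·x = 36 + 5x.
Every vertex has degree 3, so 3V = 2E.
Euler: V − E + F = 2 ⇒ (2E)/3 − E + (6 + x) = 2.
Multiply by 6: 2·(2E) − 3·(2E) + 6·(6 + x) = 12, i.e. 36 + 6x − (36 + 5x) = 12.
Collecting terms: x = 12.
Then 2E = 36 + 5·12 = 96, so E = 48, V = 2E/3 = 32, F = 6 + 12 = 18.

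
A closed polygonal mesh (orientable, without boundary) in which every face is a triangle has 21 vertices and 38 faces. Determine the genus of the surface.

Every face is a triangle, so 2E = 3·38 = 114, giving E = 57.
χ = V − E + F = 21 − 57 + 38 = 2.
For a closed orientable surface χ = 2 − 2g, so g = (2 − (2))/2 = 0.

0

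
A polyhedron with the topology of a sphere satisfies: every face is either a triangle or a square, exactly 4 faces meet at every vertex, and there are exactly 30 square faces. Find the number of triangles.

8

Let x be the number of triangles; then F = 30 + x.
Edge–face incidences: 2E = 4·30 + 3·x = 120 + 3x.
Every vertex has degree 4, so 4V = 2E.
Euler: V − E + F = 2 ⇒ (2E)/4 − E + (30 + x) = 2.
Multiply by 8: 2·(2E) − 4·(2E) + 8·(30 + x) = 16, i.e. 240 + 8x − 2·(120 + 3x) = 16.
Collecting terms: 2x = 16, so x = 8.
Then 2E = 120 + 3·8 = 144, so E = 72, V = 2E/4 = 36, F = 30 + 8 = 38.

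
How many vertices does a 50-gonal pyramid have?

A pyramid on an n-gon base has one n-gon and n triangles: V = 50 + 1 = 51, E = 2·50 = 100, F = 50 + 1 = 51.

51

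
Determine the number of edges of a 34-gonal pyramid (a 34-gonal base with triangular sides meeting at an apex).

A pyramid on an n-gon base has one n-gon and n triangles: V = 34 + 1 = 35, E = 2·34 = 68, F = 34 + 1 = 35.

68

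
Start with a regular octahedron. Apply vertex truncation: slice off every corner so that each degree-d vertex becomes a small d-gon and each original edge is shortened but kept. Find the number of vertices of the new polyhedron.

24

The base solid has V = 6, E = 12, F = 8.
Truncation replaces each original edge-end by a new vertex, so V′ = 2E = 24.
Each original edge survives, and each old vertex of degree d contributes d new edges; summing degrees gives Σd = 2E, so E′ = E + 2E = 3E = 36.
Each original face survives and each original vertex becomes one new face: F′ = F + V = 14.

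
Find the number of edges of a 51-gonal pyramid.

102

A pyramid on an n-gon base has one n-gon and n triangles: V = 51 + 1 = 52, E = 2·51 = 102, F = 51 + 1 = 52.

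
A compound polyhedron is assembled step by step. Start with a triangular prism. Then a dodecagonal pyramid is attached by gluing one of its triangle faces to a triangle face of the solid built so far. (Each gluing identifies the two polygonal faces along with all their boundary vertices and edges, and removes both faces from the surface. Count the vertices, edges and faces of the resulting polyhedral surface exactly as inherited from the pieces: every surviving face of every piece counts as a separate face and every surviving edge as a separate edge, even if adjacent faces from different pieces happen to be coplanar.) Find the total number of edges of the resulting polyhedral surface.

30

A triangular prism: V=6, E=9, F=5.
Attach a dodecagonal pyramid (V=13, E=24, F=13) along a 3-gon: merge 3 vertices and 3 edges, delete both glued faces → V=16, E=30, F=16.
Check: V − E + F = 16 − 30 + 16 = 2.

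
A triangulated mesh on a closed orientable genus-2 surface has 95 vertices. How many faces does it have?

194

χ = 2 − 2·2 = -2, and every face is a triangle so 3F = 2E.
V − E + F = -2 with E = 3F/2 gives 95 − (3/2 − 1)·F = -2, so F = 194 and E = 291.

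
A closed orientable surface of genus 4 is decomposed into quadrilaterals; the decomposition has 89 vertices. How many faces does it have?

χ = 2 − 2·4 = -6, and every face is a square so 4F = 2E.
V − E + F = -6 with E = 4F/2 gives 89 − (4/2 − 1)·F = -6, so F = 95 and E = 190.

95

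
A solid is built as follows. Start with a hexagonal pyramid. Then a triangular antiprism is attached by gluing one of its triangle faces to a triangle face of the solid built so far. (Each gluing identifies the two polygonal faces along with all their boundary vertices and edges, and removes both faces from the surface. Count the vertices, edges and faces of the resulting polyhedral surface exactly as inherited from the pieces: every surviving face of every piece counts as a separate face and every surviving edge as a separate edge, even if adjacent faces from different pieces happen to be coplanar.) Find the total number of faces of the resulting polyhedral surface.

13

A hexagonal pyramid: V=7, E=12, F=7.
Attach a triangular antiprism (V=6, E=12, F=8) along a 3-gon: merge 3 vertices and 3 edges, delete both glued faces → V=10, E=21, F=13.
Check: V − E + F = 10 − 21 + 13 = 2.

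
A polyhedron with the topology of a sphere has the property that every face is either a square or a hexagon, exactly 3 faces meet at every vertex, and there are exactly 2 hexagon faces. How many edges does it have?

18

Let x be the number of squares; then F = 2 + x.
Edge–face incidences: 2E = 6·2 + 4·x = 12 + 4x.
Every vertex has degree 3, so 3V = 2E.
Euler: V − E + F = 2 ⇒ (2E)/3 − E + (2 + x) = 2.
Multiply by 6: 2·(2E) − 3·(2E) + 6·(2 + x) = 12, i.e. 12 + 6x − (12 + 4x) = 12.
Collecting terms: 2x = 12, so x = 6.
Then 2E = 12 + 4·6 = 36, so E = 18, V = 2E/3 = 12, F = 2 + 6 = 8.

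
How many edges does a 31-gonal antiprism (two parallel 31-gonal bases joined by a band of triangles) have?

An antiprism on an n-gon has two n-gon caps and 2n triangles: V = 2·31 = 62, E = 4·31 = 124, F = 2·31 + 2 = 64.

124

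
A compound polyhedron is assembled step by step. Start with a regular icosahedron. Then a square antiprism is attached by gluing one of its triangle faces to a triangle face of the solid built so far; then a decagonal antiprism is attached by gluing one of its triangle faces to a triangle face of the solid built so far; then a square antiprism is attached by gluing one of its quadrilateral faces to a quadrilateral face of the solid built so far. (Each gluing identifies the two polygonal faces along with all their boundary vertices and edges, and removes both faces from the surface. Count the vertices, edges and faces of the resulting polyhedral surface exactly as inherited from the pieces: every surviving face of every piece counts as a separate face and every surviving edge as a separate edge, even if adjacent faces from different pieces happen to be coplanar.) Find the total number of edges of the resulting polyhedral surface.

92

A regular icosahedron: V=12, E=30, F=20.
Attach a square antiprism (V=8, E=16, F=10) along a 3-gon: merge 3 vertices and 3 edges, delete both glued faces → V=17, E=43, F=28.
Attach a decagonal antiprism (V=20, E=40, F=22) along a 3-gon: merge 3 vertices and 3 edges, delete both glued faces → V=34, E=80, F=48.
Attach a square antiprism (V=8, E=16, F=10) along a 4-gon: merge 4 vertices and 4 edges, delete both glued faces → V=38, E=92, F=56.
Check: V − E + F = 38 − 92 + 56 = 2.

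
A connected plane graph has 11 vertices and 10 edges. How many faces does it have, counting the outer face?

1

Euler's formula for a connected plane graph: V − E + F = 2, so F = 2 − 11 + 10 = 1.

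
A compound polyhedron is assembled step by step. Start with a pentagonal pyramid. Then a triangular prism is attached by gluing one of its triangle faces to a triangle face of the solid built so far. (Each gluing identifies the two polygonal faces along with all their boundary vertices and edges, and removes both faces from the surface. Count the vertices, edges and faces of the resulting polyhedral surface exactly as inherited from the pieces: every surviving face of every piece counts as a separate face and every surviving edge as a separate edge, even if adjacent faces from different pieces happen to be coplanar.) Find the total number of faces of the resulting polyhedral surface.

9

A pentagonal pyramid: V=6, E=10, F=6.
Attach a triangular prism (V=6, E=9, F=5) along a 3-gon: merge 3 vertices and 3 edges, delete both glued faces → V=9, E=16, F=9.
Check: V − E + F = 9 − 16 + 9 = 2.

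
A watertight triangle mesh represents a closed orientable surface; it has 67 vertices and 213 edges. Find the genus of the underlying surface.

3

Every face is a triangle and each edge borders two faces, so 3F = 2·213, giving F = 142.
χ = V − E + F = 67 − 213 + 142 = -4.
For a closed orientable surface χ = 2 − 2g, so g = (2 − (-4))/2 = 3.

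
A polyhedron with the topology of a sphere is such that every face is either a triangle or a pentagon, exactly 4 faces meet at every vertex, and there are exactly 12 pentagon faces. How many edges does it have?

60

Let x be the number of triangles; then F = 12 + x.
Edge–face incidences: 2E = 5·12 + 3·x = 60 + 3x.
Every vertex has degree 4, so 4V = 2E.
Euler: V − E + F = 2 ⇒ (2E)/4 − E + (12 + x) = 2.
Multiply by 8: 2·(2E) − 4·(2E) + 8·(12 + x) = 16, i.e. 96 + 8x − 2·(60 + 3x) = 16.
Collecting terms: 2x − 24 = 16, so 2x = 40, so x = 20.
Then 2E = 60 + 3·20 = 120, so E = 60, V = 2E/4 = 30, F = 12 + 20 = 32.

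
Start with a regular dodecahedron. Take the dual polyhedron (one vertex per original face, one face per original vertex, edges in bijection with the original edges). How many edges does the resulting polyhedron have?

The base solid has V = 20, E = 30, F = 12.
The dual swaps V and F and preserves E: V′ = F = 12, E′ = E = 30, F′ = V = 20.

30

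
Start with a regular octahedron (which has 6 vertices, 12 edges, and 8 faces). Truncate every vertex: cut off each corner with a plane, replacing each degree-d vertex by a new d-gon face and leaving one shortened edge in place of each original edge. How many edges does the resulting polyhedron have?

36

Truncation replaces each original edge-end by a new vertex, so V′ = 2E = 24.
Each original edge survives, and each old vertex of degree d contributes d new edges; summing degrees gives Σd = 2E, so E′ = E + 2E = 3E = 36.
Each original face survives and each original vertex becomes one new face: F′ = F + V = 14.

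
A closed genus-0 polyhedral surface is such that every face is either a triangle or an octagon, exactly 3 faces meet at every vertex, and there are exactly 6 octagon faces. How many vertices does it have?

24

Let x be the number of triangles; then F = 6 + x.
Edge–face incidences: 2E = 8·6 + 3·x = 48 + 3x.
Every vertex has degree 3, so 3V = 2E.
Euler: V − E + F = 2 ⇒ (2E)/3 − E + (6 + x) = 2.
Multiply by 6: 2·(2E) − 3·(2E) + 6·(6 + x) = 12, i.e. 36 + 6x − (48 + 3x) = 12.
Collecting terms: 3x − 12 = 12, so 3x = 24, so x = 8.
Then 2E = 48 + 3·8 = 72, so E = 36, V = 2E/3 = 24, F = 6 + 8 = 14.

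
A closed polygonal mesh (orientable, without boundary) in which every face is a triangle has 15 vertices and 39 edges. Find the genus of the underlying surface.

Every face is a triangle and each edge borders two faces, so 3F = 2·39, giving F = 26.
χ = V − E + F = 15 − 39 + 26 = 2.
For a closed orientable surface χ = 2 − 2g, so g = (2 − (2))/2 = 0.

0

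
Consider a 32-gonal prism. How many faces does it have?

A prism on an n-gon has two n-gon bases and n rectangular sides: V = 2·32 = 64, E = 3·32 = 96, F = 32 + 2 = 34.
Check: V − E + F = 64 − 96 + 34 = 2.

34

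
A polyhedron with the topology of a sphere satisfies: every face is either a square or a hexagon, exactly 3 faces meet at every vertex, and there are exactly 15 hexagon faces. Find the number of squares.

6

Let x be the number of squares; then F = 15 + x.
Edge–face incidences: 2E = 6·15 + 4·x = 90 + 4x.
Every vertex has degree 3, so 3V = 2E.
Euler: V − E + F = 2 ⇒ (2E)/3 − E + (15 + x) = 2.
Multiply by 6: 2·(2E) − 3·(2E) + 6·(15 + x) = 12, i.e. 90 + 6x − (90 + 4x) = 12.
Collecting terms: 2x = 12, so x = 6.
Then 2E = 90 + 4·6 = 114, so E = 57, V = 2E/3 = 38, F = 15 + 6 = 21.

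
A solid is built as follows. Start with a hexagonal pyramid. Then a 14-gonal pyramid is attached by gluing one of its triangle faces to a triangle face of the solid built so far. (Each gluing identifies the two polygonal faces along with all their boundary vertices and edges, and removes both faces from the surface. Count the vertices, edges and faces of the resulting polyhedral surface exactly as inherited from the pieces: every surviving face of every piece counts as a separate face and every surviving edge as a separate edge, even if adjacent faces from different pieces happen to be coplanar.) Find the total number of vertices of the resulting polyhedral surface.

19

A hexagonal pyramid: V=7, E=12, F=7.
Attach a 14-gonal pyramid (V=15, E=28, F=15) along a 3-gon: merge 3 vertices and 3 edges, delete both glued faces → V=19, E=37, F=20.
Check: V − E + F = 19 − 37 + 20 = 2.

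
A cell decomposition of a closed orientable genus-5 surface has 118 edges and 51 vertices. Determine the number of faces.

For a closed orientable surface of genus 5, χ = 2 − 2·5 = -8.
F = -8 − V + E = -8 − 51 + 118 = 59.

59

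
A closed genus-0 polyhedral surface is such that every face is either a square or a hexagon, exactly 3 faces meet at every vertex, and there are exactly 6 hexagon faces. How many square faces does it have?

Let x be the number of squares; then F = 6 + x.
Edge–face incidences: 2E = 6·6 + 4·x = 36 + 4x.
Every vertex has degree 3, so 3V = 2E.
Euler: V − E + F = 2 ⇒ (2E)/3 − E + (6 + x) = 2.
Multiply by 6: 2·(2E) − 3·(2E) + 6·(6 + x) = 12, i.e. 36 + 6x − (36 + 4x) = 12.
Collecting terms: 2x = 12, so x = 6.
Then 2E = 36 + 4·6 = 60, so E = 30, V = 2E/3 = 20, F = 6 + 6 = 12.

6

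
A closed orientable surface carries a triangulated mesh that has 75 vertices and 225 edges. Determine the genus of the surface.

Every face is a triangle and each edge borders two faces, so 3F = 2·225, giving F = 150.
χ = V − E + F = 75 − 225 + 150 = 0.
For a closed orientable surface χ = 2 − 2g, so g = (2 − (0))/2 = 1.

1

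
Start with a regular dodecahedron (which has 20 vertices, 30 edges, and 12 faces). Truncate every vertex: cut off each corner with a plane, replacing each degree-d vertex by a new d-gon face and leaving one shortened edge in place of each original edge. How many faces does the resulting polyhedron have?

Truncation replaces each original edge-end by a new vertex, so V′ = 2E = 60.
Each original edge survives, and each old vertex of degree d contributes d new edges; summing degrees gives Σd = 2E, so E′ = E + 2E = 3E = 90.
Each original face survives and each original vertex becomes one new face: F′ = F + V = 32.

32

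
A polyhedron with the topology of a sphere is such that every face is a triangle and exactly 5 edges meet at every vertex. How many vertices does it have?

Each face has 3 edges and each edge borders two faces, so 2E = 3F.
Each vertex has degree 5, so 5V = 2E and hence V = 3F/5.
Euler: V − E + F = 2 ⇒ (3F/5) − (3F/2) + F = 2.
Multiply by 10: (6 − 15 + 10)F = 20, i.e. 1F = 20.
So F = 20, E = 3·20/2 = 30, V = 3·20/5 = 12.

12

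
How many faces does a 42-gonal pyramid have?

43

A pyramid on an n-gon base has one n-gon and n triangles: V = 42 + 1 = 43, E = 2·42 = 84, F = 42 + 1 = 43.
Check: V − E + F = 43 − 84 + 43 = 2.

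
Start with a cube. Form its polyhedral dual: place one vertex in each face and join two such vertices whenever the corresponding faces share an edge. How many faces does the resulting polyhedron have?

8

The base solid has V = 8, E = 12, F = 6.
The dual swaps V and F and preserves E: V′ = F = 6, E′ = E = 12, F′ = V = 8.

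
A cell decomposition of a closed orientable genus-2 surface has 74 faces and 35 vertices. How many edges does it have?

For a closed orientable surface of genus 2, χ = 2 − 2·2 = -2.
E = V + F − (-2) = 35 + 74 − (-2) = 111.

111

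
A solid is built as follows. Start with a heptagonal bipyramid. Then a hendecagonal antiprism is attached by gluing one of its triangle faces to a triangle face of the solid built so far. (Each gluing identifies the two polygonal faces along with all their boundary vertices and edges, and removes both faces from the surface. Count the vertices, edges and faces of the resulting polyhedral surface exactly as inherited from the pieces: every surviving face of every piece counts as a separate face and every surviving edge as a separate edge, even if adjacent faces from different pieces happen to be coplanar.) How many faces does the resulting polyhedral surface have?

36

A heptagonal bipyramid: V=9, E=21, F=14.
Attach a hendecagonal antiprism (V=22, E=44, F=24) along a 3-gon: merge 3 vertices and 3 edges, delete both glued faces → V=28, E=62, F=36.
Check: V − E + F = 28 − 62 + 36 = 2.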